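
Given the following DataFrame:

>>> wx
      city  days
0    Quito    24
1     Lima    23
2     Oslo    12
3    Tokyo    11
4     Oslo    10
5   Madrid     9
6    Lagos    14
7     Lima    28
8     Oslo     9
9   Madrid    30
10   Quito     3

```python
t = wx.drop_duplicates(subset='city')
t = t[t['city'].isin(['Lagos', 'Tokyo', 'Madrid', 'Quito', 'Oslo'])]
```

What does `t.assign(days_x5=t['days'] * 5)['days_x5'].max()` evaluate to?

drop duplicate city (keep=first):
     city  days
0   Quito    24
1    Lima    23
2    Oslo    12
3   Tokyo    11
5  Madrid     9
6   Lagos    14
filter rows where city in ['Lagos', 'Tokyo', 'Madrid', 'Quito', 'Oslo']:
     city  days
0   Quito    24
2    Oslo    12
3   Tokyo    11
5  Madrid     9
6   Lagos    14
add column days_x5 = t['days'] * 5:
     city  days  days_x5
0   Quito    24      120
2    Oslo    12       60
3   Tokyo    11       55
5  Madrid     9       45
6   Lagos    14       70
So max() = 120.

120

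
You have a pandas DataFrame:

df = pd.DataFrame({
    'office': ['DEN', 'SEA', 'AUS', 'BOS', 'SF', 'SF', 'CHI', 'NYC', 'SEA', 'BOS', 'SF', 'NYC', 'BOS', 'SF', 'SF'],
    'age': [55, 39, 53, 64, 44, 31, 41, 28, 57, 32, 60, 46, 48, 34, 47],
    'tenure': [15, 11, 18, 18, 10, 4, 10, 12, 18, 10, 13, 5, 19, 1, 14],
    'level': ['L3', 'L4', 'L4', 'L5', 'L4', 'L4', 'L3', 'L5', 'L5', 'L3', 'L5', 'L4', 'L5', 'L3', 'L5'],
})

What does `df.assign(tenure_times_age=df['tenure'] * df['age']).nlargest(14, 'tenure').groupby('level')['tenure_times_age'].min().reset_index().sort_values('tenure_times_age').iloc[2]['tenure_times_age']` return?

add column tenure_times_age = df['tenure'] * df['age']:
   office  age  tenure level  tenure_times_age
0     DEN   55      15    L3               825
1     SEA   39      11    L4               429
2     AUS   53      18    L4               954
3     BOS   64      18    L5              1152
4      SF   44      10    L4               440
5      SF   31       4    L4               124
6     CHI   41      10    L3               410
7     NYC   28      12    L5               336
8     SEA   57      18    L5              1026
9     BOS   32      10    L3               320
10     SF   60      13    L5               780
11    NYC   46       5    L4               230
12    BOS   48      19    L5               912
13     SF   34       1    L3                34
14     SF   47      14    L5               658
take 14 rows with largest tenure:
   office  age  tenure level  tenure_times_age
12    BOS   48      19    L5               912
2     AUS   53      18    L4               954
3     BOS   64      18    L5              1152
8     SEA   57      18    L5              1026
0     DEN   55      15    L3               825
14     SF   47      14    L5               658
10     SF   60      13    L5               780
7     NYC   28      12    L5               336
1     SEA   39      11    L4               429
4      SF   44      10    L4               440
6     CHI   41      10    L3               410
9     BOS   32      10    L3               320
11    NYC   46       5    L4               230
5      SF   31       4    L4               124
group by level, min of tenure_times_age:
level
L3    320
L4    124
L5    336
Name: tenure_times_age, dtype: int64
reset_index():
  level  tenure_times_age
0    L3               320
1    L4               124
2    L5               336
sort by tenure_times_age:
  level  tenure_times_age
1    L4               124
0    L3               320
2    L5               336
value at position 2, column 'tenure_times_age' → 336

336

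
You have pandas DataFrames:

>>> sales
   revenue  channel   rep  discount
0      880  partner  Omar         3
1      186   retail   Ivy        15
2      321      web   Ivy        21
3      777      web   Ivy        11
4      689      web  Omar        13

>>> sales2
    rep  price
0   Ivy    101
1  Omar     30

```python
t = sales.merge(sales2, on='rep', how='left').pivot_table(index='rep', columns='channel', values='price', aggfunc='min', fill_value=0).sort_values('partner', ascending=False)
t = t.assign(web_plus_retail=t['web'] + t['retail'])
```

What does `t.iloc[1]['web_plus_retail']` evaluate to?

merge on 'rep' (how='left') → 5 rows:
   revenue  channel   rep  discount  price
0      880  partner  Omar         3     30
1      186   retail   Ivy        15    101
2      321      web   Ivy        21    101
3      777      web   Ivy        11    101
4      689      web  Omar        13     30
pivot: rows=rep, cols=channel, min(price):
channel  partner  retail  web
rep                          
Ivy            0     101  101
Omar          30       0   30
sort by partner descending:
channel  partner  retail  web
rep                          
Omar          30       0   30
Ivy            0     101  101
add column web_plus_retail = t['web'] + t['retail']:
channel  partner  retail  web  web_plus_retail
rep                                           
Omar          30       0   30               30
Ivy            0     101  101              202
Taking the value at position 1, column 'web_plus_retail' gives 202.

202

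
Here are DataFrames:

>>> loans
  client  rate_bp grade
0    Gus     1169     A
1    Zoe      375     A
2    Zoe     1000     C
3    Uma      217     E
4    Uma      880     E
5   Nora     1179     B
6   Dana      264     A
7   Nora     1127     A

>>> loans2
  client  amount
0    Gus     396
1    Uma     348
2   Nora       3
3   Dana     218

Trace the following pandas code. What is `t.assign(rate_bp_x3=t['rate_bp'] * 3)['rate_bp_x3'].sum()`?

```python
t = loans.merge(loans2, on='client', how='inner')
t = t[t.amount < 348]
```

merge on 'client' (how='inner') → 6 rows:
  client  rate_bp grade  amount
0    Gus     1169     A     396
1    Uma      217     E     348
2    Uma      880     E     348
3   Nora     1179     B       3
4   Dana      264     A     218
5   Nora     1127     A       3
filter rows where amount < 348:
  client  rate_bp grade  amount
3   Nora     1179     B       3
4   Dana      264     A     218
5   Nora     1127     A       3
add column rate_bp_x3 = t['rate_bp'] * 3:
  client  rate_bp grade  amount  rate_bp_x3
3   Nora     1179     B       3        3537
4   Dana      264     A     218         792
5   Nora     1127     A       3        3381
Finally, sum of column 'rate_bp_x3' = 7710.

7710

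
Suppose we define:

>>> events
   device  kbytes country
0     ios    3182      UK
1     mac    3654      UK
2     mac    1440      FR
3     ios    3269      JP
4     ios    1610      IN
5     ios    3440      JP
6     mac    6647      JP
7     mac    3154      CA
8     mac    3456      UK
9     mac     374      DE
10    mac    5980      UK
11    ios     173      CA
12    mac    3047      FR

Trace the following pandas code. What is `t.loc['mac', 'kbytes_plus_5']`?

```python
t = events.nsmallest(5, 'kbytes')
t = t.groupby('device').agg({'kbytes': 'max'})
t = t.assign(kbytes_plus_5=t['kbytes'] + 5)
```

3052

take 5 rows with smallest kbytes:
   device  kbytes country
11    ios     173      CA
9     mac     374      DE
2     mac    1440      FR
4     ios    1610      IN
12    mac    3047      FR
group by device, max of kbytes:
        kbytes
device        
ios       1610
mac       3047
add column kbytes_plus_5 = t['kbytes'] + 5:
        kbytes  kbytes_plus_5
device                       
ios       1610           1615
mac       3047           3052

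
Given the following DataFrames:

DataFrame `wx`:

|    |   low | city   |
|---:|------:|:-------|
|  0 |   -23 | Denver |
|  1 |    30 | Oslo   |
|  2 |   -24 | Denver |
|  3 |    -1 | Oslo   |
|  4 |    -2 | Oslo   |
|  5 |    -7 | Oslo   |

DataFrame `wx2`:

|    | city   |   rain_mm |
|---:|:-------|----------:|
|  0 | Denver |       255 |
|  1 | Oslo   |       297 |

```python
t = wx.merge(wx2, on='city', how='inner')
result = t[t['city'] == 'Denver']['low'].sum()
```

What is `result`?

merge on 'city' (how='inner') → 6 rows:
   low    city  rain_mm
0  -23  Denver      255
1   30    Oslo      297
2  -24  Denver      255
3   -1    Oslo      297
4   -2    Oslo      297
5   -7    Oslo      297
filter rows where city == 'Denver':
   low    city  rain_mm
0  -23  Denver      255
2  -24  Denver      255
Reading off the sum of column 'low', we get -47.

-47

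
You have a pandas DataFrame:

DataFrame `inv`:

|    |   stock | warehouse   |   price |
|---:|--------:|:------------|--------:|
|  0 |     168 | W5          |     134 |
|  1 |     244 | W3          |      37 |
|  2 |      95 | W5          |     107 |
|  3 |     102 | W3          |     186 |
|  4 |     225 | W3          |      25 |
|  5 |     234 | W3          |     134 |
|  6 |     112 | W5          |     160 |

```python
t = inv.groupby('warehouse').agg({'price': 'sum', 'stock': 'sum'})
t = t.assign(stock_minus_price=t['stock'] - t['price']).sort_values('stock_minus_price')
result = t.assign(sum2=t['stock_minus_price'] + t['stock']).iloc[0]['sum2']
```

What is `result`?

group by warehouse: sum(price), sum(stock):
           price  stock
warehouse              
W3           382    805
W5           401    375
add column stock_minus_price = t['stock'] - t['price']:
           price  stock  stock_minus_price
warehouse                                 
W3           382    805                423
W5           401    375                -26
sort by stock_minus_price:
           price  stock  stock_minus_price
warehouse                                 
W5           401    375                -26
W3           382    805                423
add column sum2 = t['stock_minus_price'] + t['stock']:
           price  stock  stock_minus_price  sum2
warehouse                                       
W5           401    375                -26   349
W3           382    805                423  1228
The value at position 0, column 'sum2' is 349.

349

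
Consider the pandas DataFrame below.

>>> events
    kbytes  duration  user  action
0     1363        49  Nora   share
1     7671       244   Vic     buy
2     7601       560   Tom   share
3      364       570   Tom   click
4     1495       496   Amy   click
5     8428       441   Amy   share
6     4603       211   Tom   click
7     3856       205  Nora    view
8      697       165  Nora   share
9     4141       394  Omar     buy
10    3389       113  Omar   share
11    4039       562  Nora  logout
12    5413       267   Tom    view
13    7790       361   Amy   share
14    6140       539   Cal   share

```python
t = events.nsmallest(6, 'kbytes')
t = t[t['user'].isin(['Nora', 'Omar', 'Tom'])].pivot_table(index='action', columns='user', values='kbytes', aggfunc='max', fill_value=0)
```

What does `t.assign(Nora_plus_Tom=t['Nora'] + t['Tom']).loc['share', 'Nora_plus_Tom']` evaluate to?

take 6 rows with smallest kbytes:
    kbytes  duration  user action
3      364       570   Tom  click
8      697       165  Nora  share
0     1363        49  Nora  share
4     1495       496   Amy  click
10    3389       113  Omar  share
7     3856       205  Nora   view
filter rows where user in ['Nora', 'Omar', 'Tom']:
    kbytes  duration  user action
3      364       570   Tom  click
8      697       165  Nora  share
0     1363        49  Nora  share
10    3389       113  Omar  share
7     3856       205  Nora   view
pivot: rows=action, cols=user, max(kbytes):
user    Nora  Omar  Tom
action                 
click      0     0  364
share   1363  3389    0
view    3856     0    0
add column Nora_plus_Tom = t['Nora'] + t['Tom']:
user    Nora  Omar  Tom  Nora_plus_Tom
action                                
click      0     0  364            364
share   1363  3389    0           1363
view    3856     0    0           3856

1363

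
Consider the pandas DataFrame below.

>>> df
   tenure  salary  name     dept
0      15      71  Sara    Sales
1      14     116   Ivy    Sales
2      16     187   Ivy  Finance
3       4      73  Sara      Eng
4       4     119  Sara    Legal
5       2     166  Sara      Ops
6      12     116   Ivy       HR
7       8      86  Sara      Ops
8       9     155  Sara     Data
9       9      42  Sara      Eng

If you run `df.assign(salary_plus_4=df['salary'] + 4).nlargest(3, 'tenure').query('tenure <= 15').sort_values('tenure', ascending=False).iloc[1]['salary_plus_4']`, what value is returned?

add column salary_plus_4 = df['salary'] + 4:
   tenure  salary  name     dept  salary_plus_4
0      15      71  Sara    Sales             75
1      14     116   Ivy    Sales            120
2      16     187   Ivy  Finance            191
3       4      73  Sara      Eng             77
4       4     119  Sara    Legal            123
5       2     166  Sara      Ops            170
6      12     116   Ivy       HR            120
7       8      86  Sara      Ops             90
8       9     155  Sara     Data            159
9       9      42  Sara      Eng             46
take 3 rows with largest tenure:
   tenure  salary  name     dept  salary_plus_4
2      16     187   Ivy  Finance            191
0      15      71  Sara    Sales             75
1      14     116   Ivy    Sales            120
filter rows where tenure <= 15:
   tenure  salary  name   dept  salary_plus_4
0      15      71  Sara  Sales             75
1      14     116   Ivy  Sales            120
sort by tenure descending:
   tenure  salary  name   dept  salary_plus_4
0      15      71  Sara  Sales             75
1      14     116   Ivy  Sales            120
The value at position 1, column 'salary_plus_4' is 120.

120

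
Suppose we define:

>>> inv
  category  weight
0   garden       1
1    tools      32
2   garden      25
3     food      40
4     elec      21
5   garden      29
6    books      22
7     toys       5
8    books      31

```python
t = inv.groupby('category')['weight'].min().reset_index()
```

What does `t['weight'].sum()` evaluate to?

group by category, min of weight:
category
books     22
elec      21
food      40
garden     1
tools     32
toys       5
Name: weight, dtype: int64
reset_index():
  category  weight
0    books      22
1     elec      21
2     food      40
3   garden       1
4    tools      32
5     toys       5

121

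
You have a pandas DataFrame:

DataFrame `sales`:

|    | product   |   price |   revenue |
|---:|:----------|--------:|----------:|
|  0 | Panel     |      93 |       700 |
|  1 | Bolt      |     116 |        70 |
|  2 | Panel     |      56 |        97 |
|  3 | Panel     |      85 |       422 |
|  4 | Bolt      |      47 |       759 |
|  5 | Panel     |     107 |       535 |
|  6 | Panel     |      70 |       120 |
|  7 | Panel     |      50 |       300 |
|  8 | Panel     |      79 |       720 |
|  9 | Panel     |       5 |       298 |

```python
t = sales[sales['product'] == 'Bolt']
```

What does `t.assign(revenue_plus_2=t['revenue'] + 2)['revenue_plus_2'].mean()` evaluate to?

416.5

filter rows where product == 'Bolt':
  product  price  revenue
1    Bolt    116       70
4    Bolt     47      759
add column revenue_plus_2 = t['revenue'] + 2:
  product  price  revenue  revenue_plus_2
1    Bolt    116       70              72
4    Bolt     47      759             761
Then the mean of column 'revenue_plus_2': 416.5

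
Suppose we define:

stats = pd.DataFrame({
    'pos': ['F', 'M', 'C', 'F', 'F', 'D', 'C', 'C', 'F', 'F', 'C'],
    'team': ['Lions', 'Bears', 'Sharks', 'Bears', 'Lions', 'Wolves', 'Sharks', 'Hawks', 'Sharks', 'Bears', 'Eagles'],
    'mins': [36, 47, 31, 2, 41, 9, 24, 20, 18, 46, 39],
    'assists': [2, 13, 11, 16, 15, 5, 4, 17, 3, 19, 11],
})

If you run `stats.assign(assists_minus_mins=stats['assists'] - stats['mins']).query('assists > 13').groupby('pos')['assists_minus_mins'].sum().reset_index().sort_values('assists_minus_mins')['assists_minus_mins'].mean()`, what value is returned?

-21.0

add column assists_minus_mins = stats['assists'] - stats['mins']:
   pos    team  mins  assists  assists_minus_mins
0    F   Lions    36        2                 -34
1    M   Bears    47       13                 -34
2    C  Sharks    31       11                 -20
3    F   Bears     2       16                  14
4    F   Lions    41       15                 -26
5    D  Wolves     9        5                  -4
6    C  Sharks    24        4                 -20
7    C   Hawks    20       17                  -3
8    F  Sharks    18        3                 -15
9    F   Bears    46       19                 -27
10   C  Eagles    39       11                 -28
filter rows where assists > 13:
  pos   team  mins  assists  assists_minus_mins
3   F  Bears     2       16                  14
4   F  Lions    41       15                 -26
7   C  Hawks    20       17                  -3
9   F  Bears    46       19                 -27
group by pos, sum of assists_minus_mins:
pos
C    -3
F   -39
Name: assists_minus_mins, dtype: int64
reset_index():
  pos  assists_minus_mins
0   C                  -3
1   F                 -39
sort by assists_minus_mins:
  pos  assists_minus_mins
1   F                 -39
0   C                  -3
Finally, mean of column 'assists_minus_mins' = -21.0.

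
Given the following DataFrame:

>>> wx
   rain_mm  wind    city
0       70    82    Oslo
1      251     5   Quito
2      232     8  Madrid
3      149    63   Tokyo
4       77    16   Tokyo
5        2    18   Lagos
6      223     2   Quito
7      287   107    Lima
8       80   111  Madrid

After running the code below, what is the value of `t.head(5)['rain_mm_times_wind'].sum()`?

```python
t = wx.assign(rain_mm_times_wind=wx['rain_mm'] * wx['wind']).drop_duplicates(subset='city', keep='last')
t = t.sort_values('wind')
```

add column rain_mm_times_wind = wx['rain_mm'] * wx['wind']:
   rain_mm  wind    city  rain_mm_times_wind
0       70    82    Oslo                5740
1      251     5   Quito                1255
2      232     8  Madrid                1856
3      149    63   Tokyo                9387
4       77    16   Tokyo                1232
5        2    18   Lagos                  36
6      223     2   Quito                 446
7      287   107    Lima               30709
8       80   111  Madrid                8880
drop duplicate city (keep=last):
   rain_mm  wind    city  rain_mm_times_wind
0       70    82    Oslo                5740
4       77    16   Tokyo                1232
5        2    18   Lagos                  36
6      223     2   Quito                 446
7      287   107    Lima               30709
8       80   111  Madrid                8880
sort by wind:
   rain_mm  wind    city  rain_mm_times_wind
6      223     2   Quito                 446
4       77    16   Tokyo                1232
5        2    18   Lagos                  36
0       70    82    Oslo                5740
7      287   107    Lima               30709
8       80   111  Madrid                8880
take first 5 rows:
   rain_mm  wind   city  rain_mm_times_wind
6      223     2  Quito                 446
4       77    16  Tokyo                1232
5        2    18  Lagos                  36
0       70    82   Oslo                5740
7      287   107   Lima               30709
Taking the sum of column 'rain_mm_times_wind' gives 38163.

38163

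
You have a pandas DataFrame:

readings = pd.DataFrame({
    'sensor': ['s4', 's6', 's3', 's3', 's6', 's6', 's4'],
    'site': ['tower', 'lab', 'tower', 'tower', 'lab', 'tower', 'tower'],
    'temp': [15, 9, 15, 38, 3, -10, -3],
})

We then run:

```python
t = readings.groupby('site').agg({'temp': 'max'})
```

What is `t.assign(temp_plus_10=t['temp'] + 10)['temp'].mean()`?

group by site, max of temp:
       temp
site       
lab       9
tower    38
add column temp_plus_10 = t['temp'] + 10:
       temp  temp_plus_10
site                     
lab       9            19
tower    38            48
Reading off the mean of column 'temp', we get 23.5.

23.5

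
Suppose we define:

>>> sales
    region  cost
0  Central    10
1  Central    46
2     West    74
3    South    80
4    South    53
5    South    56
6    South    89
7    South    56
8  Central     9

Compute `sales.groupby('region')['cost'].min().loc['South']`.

group by region, min of cost:
region
Central     9
South      53
West       74
Name: cost, dtype: int64
Reading off the value at index 'South', we get 53.

53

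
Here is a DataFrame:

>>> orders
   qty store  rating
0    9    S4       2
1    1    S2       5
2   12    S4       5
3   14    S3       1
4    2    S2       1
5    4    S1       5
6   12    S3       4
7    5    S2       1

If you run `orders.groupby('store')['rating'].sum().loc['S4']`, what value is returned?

7

group by store, sum of rating:
store
S1    5
S2    7
S3    5
S4    7
Name: rating, dtype: int64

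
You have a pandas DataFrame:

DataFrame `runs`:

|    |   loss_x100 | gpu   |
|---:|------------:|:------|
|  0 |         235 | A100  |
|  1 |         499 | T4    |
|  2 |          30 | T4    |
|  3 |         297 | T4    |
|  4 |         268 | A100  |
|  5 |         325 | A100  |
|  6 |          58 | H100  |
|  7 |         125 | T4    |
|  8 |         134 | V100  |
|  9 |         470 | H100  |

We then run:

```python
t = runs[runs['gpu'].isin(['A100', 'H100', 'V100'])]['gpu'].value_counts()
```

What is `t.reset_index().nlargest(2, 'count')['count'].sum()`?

5

filter rows where gpu in ['A100', 'H100', 'V100']:
   loss_x100   gpu
0        235  A100
4        268  A100
5        325  A100
6         58  H100
8        134  V100
9        470  H100
value_counts of gpu:
gpu
A100    3
H100    2
V100    1
Name: count, dtype: int64
reset_index():
    gpu  count
0  A100      3
1  H100      2
2  V100      1
take 2 rows with largest count:
    gpu  count
0  A100      3
1  H100      2
Taking the sum of column 'count' gives 5.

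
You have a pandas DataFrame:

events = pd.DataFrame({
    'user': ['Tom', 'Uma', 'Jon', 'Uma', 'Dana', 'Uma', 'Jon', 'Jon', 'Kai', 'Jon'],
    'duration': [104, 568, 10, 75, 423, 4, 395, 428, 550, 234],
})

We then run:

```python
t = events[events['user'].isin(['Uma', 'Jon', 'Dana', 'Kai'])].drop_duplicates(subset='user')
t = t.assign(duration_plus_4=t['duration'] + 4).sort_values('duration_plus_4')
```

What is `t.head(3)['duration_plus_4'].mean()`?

filter rows where user in ['Uma', 'Jon', 'Dana', 'Kai']:
   user  duration
1   Uma       568
2   Jon        10
3   Uma        75
4  Dana       423
5   Uma         4
6   Jon       395
7   Jon       428
8   Kai       550
9   Jon       234
drop duplicate user (keep=first):
   user  duration
1   Uma       568
2   Jon        10
4  Dana       423
8   Kai       550
add column duration_plus_4 = t['duration'] + 4:
   user  duration  duration_plus_4
1   Uma       568              572
2   Jon        10               14
4  Dana       423              427
8   Kai       550              554
sort by duration_plus_4:
   user  duration  duration_plus_4
2   Jon        10               14
4  Dana       423              427
8   Kai       550              554
1   Uma       568              572
take first 3 rows:
   user  duration  duration_plus_4
2   Jon        10               14
4  Dana       423              427
8   Kai       550              554
Then the mean of column 'duration_plus_4': 331.666666667

331.666666667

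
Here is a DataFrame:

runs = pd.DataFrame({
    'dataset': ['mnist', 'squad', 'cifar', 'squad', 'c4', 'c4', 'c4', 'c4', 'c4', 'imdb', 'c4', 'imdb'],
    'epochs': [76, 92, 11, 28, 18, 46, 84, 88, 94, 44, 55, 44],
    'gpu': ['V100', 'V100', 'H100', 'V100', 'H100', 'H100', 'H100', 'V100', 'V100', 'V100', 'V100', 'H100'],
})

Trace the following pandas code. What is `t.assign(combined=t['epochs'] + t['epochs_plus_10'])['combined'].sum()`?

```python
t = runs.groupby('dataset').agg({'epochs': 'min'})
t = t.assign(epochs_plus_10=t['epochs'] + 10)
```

404

group by dataset, min of epochs:
         epochs
dataset        
c4           18
cifar        11
imdb         44
mnist        76
squad        28
add column epochs_plus_10 = t['epochs'] + 10:
         epochs  epochs_plus_10
dataset                        
c4           18              28
cifar        11              21
imdb         44              54
mnist        76              86
squad        28              38
add column combined = t['epochs'] + t['epochs_plus_10']:
         epochs  epochs_plus_10  combined
dataset                                  
c4           18              28        46
cifar        11              21        32
imdb         44              54        98
mnist        76              86       162
squad        28              38        66
So sum() = 404.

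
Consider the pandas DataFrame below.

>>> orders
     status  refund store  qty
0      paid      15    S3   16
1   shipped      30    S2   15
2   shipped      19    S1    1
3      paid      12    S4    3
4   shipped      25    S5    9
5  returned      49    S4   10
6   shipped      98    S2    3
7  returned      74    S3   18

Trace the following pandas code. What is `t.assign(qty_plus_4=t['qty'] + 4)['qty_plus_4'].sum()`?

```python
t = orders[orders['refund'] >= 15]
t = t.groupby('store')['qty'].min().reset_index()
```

filter rows where refund >= 15:
     status  refund store  qty
0      paid      15    S3   16
1   shipped      30    S2   15
2   shipped      19    S1    1
4   shipped      25    S5    9
5  returned      49    S4   10
6   shipped      98    S2    3
7  returned      74    S3   18
group by store, min of qty:
store
S1     1
S2     3
S3    16
S4    10
S5     9
Name: qty, dtype: int64
reset_index():
  store  qty
0    S1    1
1    S2    3
2    S3   16
3    S4   10
4    S5    9
add column qty_plus_4 = t['qty'] + 4:
  store  qty  qty_plus_4
0    S1    1           5
1    S2    3           7
2    S3   16          20
3    S4   10          14
4    S5    9          13

59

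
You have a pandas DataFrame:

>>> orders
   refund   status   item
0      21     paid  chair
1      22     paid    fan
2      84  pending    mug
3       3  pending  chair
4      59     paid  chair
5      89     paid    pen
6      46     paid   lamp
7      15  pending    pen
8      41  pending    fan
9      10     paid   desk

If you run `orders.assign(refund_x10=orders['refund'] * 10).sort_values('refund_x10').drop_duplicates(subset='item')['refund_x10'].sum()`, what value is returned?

1800

add column refund_x10 = orders['refund'] * 10:
   refund   status   item  refund_x10
0      21     paid  chair         210
1      22     paid    fan         220
2      84  pending    mug         840
3       3  pending  chair          30
4      59     paid  chair         590
5      89     paid    pen         890
6      46     paid   lamp         460
7      15  pending    pen         150
8      41  pending    fan         410
9      10     paid   desk         100
sort by refund_x10:
   refund   status   item  refund_x10
3       3  pending  chair          30
9      10     paid   desk         100
7      15  pending    pen         150
0      21     paid  chair         210
1      22     paid    fan         220
8      41  pending    fan         410
6      46     paid   lamp         460
4      59     paid  chair         590
2      84  pending    mug         840
5      89     paid    pen         890
drop duplicate item (keep=first):
   refund   status   item  refund_x10
3       3  pending  chair          30
9      10     paid   desk         100
7      15  pending    pen         150
1      22     paid    fan         220
6      46     paid   lamp         460
2      84  pending    mug         840
Finally, sum of column 'refund_x10' = 1800.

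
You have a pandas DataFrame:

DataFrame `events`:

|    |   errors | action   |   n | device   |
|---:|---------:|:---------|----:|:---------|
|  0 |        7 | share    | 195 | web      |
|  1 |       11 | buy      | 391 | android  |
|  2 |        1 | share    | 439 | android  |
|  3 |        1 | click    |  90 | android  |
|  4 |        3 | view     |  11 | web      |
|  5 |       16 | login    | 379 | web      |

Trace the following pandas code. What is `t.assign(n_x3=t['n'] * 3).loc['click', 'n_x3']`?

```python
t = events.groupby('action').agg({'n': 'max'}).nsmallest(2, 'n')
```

group by action, max of n:
          n
action     
buy     391
click    90
login   379
share   439
view     11
take 2 rows with smallest n:
         n
action    
view    11
click   90
add column n_x3 = t['n'] * 3:
         n  n_x3
action          
view    11    33
click   90   270
So loc['click', 'n_x3'] = 270.

270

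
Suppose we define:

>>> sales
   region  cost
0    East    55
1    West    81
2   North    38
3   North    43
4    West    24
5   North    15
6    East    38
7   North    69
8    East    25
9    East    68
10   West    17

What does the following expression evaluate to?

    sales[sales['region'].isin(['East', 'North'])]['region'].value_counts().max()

4

filter rows where region in ['East', 'North']:
  region  cost
0   East    55
2  North    38
3  North    43
5  North    15
6   East    38
7  North    69
8   East    25
9   East    68
value_counts of region:
region
East     4
North    4
Name: count, dtype: int64
Reading off the max of the resulting series, we get 4.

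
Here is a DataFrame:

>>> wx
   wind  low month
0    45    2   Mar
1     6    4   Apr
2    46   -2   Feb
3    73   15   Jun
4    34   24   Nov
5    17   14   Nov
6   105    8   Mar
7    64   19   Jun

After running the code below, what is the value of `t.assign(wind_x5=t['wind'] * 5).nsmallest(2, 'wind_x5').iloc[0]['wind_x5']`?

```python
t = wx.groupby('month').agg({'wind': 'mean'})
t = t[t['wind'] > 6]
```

group by month, mean of wind:
       wind
month      
Apr     6.0
Feb    46.0
Jun    68.5
Mar    75.0
Nov    25.5
filter rows where wind > 6:
       wind
month      
Feb    46.0
Jun    68.5
Mar    75.0
Nov    25.5
add column wind_x5 = t['wind'] * 5:
       wind  wind_x5
month               
Feb    46.0    230.0
Jun    68.5    342.5
Mar    75.0    375.0
Nov    25.5    127.5
take 2 rows with smallest wind_x5:
       wind  wind_x5
month               
Nov    25.5    127.5
Feb    46.0    230.0

127.5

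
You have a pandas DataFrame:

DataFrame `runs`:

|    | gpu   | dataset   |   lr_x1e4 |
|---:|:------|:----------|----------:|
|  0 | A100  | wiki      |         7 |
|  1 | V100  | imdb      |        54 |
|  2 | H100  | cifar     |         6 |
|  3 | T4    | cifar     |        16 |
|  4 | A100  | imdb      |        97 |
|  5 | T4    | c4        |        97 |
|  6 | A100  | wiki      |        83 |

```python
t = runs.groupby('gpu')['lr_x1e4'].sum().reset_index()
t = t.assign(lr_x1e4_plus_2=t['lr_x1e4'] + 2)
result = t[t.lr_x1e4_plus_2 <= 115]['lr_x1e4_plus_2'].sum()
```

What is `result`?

179

group by gpu, sum of lr_x1e4:
gpu
A100    187
H100      6
T4      113
V100     54
Name: lr_x1e4, dtype: int64
reset_index():
    gpu  lr_x1e4
0  A100      187
1  H100        6
2    T4      113
3  V100       54
add column lr_x1e4_plus_2 = t['lr_x1e4'] + 2:
    gpu  lr_x1e4  lr_x1e4_plus_2
0  A100      187             189
1  H100        6               8
2    T4      113             115
3  V100       54              56
filter rows where lr_x1e4_plus_2 <= 115:
    gpu  lr_x1e4  lr_x1e4_plus_2
1  H100        6               8
2    T4      113             115
3  V100       54              56
Hence 179.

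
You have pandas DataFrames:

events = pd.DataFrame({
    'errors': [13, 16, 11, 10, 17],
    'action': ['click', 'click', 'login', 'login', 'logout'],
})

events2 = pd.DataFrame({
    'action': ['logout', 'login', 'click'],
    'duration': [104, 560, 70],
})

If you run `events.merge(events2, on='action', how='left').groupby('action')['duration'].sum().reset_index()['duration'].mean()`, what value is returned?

454.666666667

merge on 'action' (how='left') → 5 rows:
   errors  action  duration
0      13   click        70
1      16   click        70
2      11   login       560
3      10   login       560
4      17  logout       104
group by action, sum of duration:
action
click      140
login     1120
logout     104
Name: duration, dtype: int64
reset_index():
   action  duration
0   click       140
1   login      1120
2  logout       104
Taking the mean of column 'duration' gives 454.666666667.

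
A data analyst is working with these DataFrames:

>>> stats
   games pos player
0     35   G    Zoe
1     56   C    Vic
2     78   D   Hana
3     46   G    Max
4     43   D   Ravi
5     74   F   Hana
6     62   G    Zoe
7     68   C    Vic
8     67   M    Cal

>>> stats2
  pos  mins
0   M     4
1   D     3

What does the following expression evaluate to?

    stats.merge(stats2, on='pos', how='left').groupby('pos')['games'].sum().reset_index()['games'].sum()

merge on 'pos' (how='left') → 9 rows:
   games pos player  mins
0     35   G    Zoe   NaN
1     56   C    Vic   NaN
2     78   D   Hana   3.0
3     46   G    Max   NaN
4     43   D   Ravi   3.0
5     74   F   Hana   NaN
6     62   G    Zoe   NaN
7     68   C    Vic   NaN
8     67   M    Cal   4.0
group by pos, sum of games:
pos
C    124
D    121
F     74
G    143
M     67
Name: games, dtype: int64
reset_index():
  pos  games
0   C    124
1   D    121
2   F     74
3   G    143
4   M     67

529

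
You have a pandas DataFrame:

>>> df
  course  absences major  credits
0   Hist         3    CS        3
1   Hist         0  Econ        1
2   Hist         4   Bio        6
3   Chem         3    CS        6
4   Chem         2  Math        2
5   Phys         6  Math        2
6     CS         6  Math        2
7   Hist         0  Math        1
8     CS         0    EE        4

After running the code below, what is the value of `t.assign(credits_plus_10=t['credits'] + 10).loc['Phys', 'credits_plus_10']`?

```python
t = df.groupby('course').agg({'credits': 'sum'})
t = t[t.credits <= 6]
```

12

group by course, sum of credits:
        credits
course         
CS            6
Chem          8
Hist         11
Phys          2
filter rows where credits <= 6:
        credits
course         
CS            6
Phys          2
add column credits_plus_10 = t['credits'] + 10:
        credits  credits_plus_10
course                          
CS            6               16
Phys          2               12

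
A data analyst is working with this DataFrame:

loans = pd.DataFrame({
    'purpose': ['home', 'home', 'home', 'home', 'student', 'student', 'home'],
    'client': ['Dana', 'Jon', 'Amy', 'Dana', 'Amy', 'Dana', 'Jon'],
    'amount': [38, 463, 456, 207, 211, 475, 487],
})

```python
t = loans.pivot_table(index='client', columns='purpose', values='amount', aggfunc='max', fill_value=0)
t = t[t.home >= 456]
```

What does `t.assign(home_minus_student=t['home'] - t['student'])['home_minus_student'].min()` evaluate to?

245

pivot: rows=client, cols=purpose, max(amount):
purpose  home  student
client                
Amy       456      211
Dana      207      475
Jon       487        0
filter rows where home >= 456:
purpose  home  student
client                
Amy       456      211
Jon       487        0
add column home_minus_student = t['home'] - t['student']:
purpose  home  student  home_minus_student
client                                    
Amy       456      211                 245
Jon       487        0                 487
So min() = 245.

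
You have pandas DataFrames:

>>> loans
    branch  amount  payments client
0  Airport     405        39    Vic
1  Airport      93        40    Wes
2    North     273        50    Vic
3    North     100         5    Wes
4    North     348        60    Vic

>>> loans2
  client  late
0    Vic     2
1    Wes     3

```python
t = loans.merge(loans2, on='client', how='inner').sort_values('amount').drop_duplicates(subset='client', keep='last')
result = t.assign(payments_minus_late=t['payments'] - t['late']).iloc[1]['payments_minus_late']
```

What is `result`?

37

merge on 'client' (how='inner') → 5 rows:
    branch  amount  payments client  late
0  Airport     405        39    Vic     2
1  Airport      93        40    Wes     3
2    North     273        50    Vic     2
3    North     100         5    Wes     3
4    North     348        60    Vic     2
sort by amount:
    branch  amount  payments client  late
1  Airport      93        40    Wes     3
3    North     100         5    Wes     3
2    North     273        50    Vic     2
4    North     348        60    Vic     2
0  Airport     405        39    Vic     2
drop duplicate client (keep=last):
    branch  amount  payments client  late
3    North     100         5    Wes     3
0  Airport     405        39    Vic     2
add column payments_minus_late = t['payments'] - t['late']:
    branch  amount  payments client  late  payments_minus_late
3    North     100         5    Wes     3                    2
0  Airport     405        39    Vic     2                   37
Reading off the value at position 1, column 'payments_minus_late', we get 37.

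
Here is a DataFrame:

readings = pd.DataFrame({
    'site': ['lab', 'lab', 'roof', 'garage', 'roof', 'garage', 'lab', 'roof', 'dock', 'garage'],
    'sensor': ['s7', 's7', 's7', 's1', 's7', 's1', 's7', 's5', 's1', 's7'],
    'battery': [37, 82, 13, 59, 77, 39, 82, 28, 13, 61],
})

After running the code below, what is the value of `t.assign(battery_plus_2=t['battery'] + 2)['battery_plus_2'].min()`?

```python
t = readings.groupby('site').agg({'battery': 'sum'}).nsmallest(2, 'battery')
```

group by site, sum of battery:
        battery
site           
dock         13
garage      159
lab         201
roof        118
take 2 rows with smallest battery:
      battery
site         
dock       13
roof      118
add column battery_plus_2 = t['battery'] + 2:
      battery  battery_plus_2
site                         
dock       13              15
roof      118             120

15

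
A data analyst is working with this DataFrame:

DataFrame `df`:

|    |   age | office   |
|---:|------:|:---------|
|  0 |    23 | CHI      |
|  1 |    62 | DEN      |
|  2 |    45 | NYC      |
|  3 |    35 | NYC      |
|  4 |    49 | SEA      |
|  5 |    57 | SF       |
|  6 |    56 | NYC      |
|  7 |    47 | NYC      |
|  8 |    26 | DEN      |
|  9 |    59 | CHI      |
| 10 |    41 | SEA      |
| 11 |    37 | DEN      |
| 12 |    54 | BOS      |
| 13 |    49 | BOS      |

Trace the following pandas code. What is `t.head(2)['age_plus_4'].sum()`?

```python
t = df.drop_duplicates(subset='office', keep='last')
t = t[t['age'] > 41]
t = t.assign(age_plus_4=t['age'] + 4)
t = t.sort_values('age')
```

drop duplicate office (keep=last):
    age office
5    57     SF
7    47    NYC
9    59    CHI
10   41    SEA
11   37    DEN
13   49    BOS
filter rows where age > 41:
    age office
5    57     SF
7    47    NYC
9    59    CHI
13   49    BOS
add column age_plus_4 = t['age'] + 4:
    age office  age_plus_4
5    57     SF          61
7    47    NYC          51
9    59    CHI          63
13   49    BOS          53
sort by age:
    age office  age_plus_4
7    47    NYC          51
13   49    BOS          53
5    57     SF          61
9    59    CHI          63
take first 2 rows:
    age office  age_plus_4
7    47    NYC          51
13   49    BOS          53

104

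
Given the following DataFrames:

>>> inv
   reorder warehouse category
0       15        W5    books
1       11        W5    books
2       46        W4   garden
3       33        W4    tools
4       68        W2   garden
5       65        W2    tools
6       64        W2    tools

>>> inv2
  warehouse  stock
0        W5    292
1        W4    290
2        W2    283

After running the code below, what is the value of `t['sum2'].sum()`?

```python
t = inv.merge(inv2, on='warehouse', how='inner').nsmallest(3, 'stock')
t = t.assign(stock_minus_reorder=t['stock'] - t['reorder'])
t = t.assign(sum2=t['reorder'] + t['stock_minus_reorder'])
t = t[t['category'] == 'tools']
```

merge on 'warehouse' (how='inner') → 7 rows:
   reorder warehouse category  stock
0       15        W5    books    292
1       11        W5    books    292
2       46        W4   garden    290
3       33        W4    tools    290
4       68        W2   garden    283
5       65        W2    tools    283
6       64        W2    tools    283
take 3 rows with smallest stock:
   reorder warehouse category  stock
4       68        W2   garden    283
5       65        W2    tools    283
6       64        W2    tools    283
add column stock_minus_reorder = t['stock'] - t['reorder']:
   reorder warehouse category  stock  stock_minus_reorder
4       68        W2   garden    283                  215
5       65        W2    tools    283                  218
6       64        W2    tools    283                  219
add column sum2 = t['reorder'] + t['stock_minus_reorder']:
   reorder warehouse category  stock  stock_minus_reorder  sum2
4       68        W2   garden    283                  215   283
5       65        W2    tools    283                  218   283
6       64        W2    tools    283                  219   283
filter rows where category == 'tools':
   reorder warehouse category  stock  stock_minus_reorder  sum2
5       65        W2    tools    283                  218   283
6       64        W2    tools    283                  219   283
So sum() = 566.

566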